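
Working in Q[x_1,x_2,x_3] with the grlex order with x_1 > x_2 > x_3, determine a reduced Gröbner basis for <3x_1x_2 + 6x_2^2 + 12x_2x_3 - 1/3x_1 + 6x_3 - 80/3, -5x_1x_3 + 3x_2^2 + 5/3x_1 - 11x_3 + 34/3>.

f_1 = 3x_1x_2 + 6x_2^2 + 12x_2x_3 - 1/3x_1 + 6x_3 - 80/3, LT = x_1x_2.
f_2 = -5x_1x_3 + 3x_2^2 + 5/3x_1 - 11x_3 + 34/3, LT = x_1x_3.

S(f_1,f_2): lcm = x_1x_2x_3. S = 3/5x_2^3 + 2x_2^2x_3 + 4x_2x_3^2 + 1/3x_1x_2 - 1/9x_1x_3 - 11/5x_2x_3 + 2x_3^2 + 34/15x_2 - 80/9x_3.
  reduce S modulo (f_1, f_2):
  remainder 3/5x_2^3 + 2x_2^2x_3 + 4x_2x_3^2 - 11/15x_2^2 - 53/15x_2x_3 + 2x_3^2 + 34/15x_2 - 419/45x_3 + 122/45 ≠ 0; add g_3 = 3/5x_2^3 + 2x_2^2x_3 + 4x_2x_3^2 - 11/15x_2^2 - 53/15x_2x_3 + 2x_3^2 + 34/15x_2 - 419/45x_3 + 122/45 to the basis.

The other S-polynomials (S(f_1,g_3), S(f_2,g_3)) all reduce to 0 modulo the current basis, so we have a Gröbner basis.

G = {x_2^3 + 10/3x_2^2x_3 + 20/3x_2x_3^2 - 11/9x_2^2 - 53/9x_2x_3 + 10/3x_3^2 + 34/9x_2 - 419/27x_3 + 122/27, x_1x_2 + 2x_2^2 + 4x_2x_3 - 1/9x_1 + 2x_3 - 80/9, x_1x_3 - 3/5x_2^2 - 1/3x_1 + 11/5x_3 - 34/15}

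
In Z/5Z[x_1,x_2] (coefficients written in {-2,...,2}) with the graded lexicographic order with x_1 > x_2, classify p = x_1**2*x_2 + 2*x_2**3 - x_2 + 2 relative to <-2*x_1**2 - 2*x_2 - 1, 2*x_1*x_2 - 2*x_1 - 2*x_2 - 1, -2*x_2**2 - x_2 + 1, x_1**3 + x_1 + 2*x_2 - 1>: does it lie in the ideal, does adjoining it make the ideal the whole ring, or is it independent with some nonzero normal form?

x_1**2*x_2 + 2*x_2**3 - x_2 + 2 lies in I (it reduces to 0).

First compute the reduced Gröbner basis of I by Buchberger's algorithm.
f_1 = -2*x_1**2 - 2*x_2 - 1, LT = x_1**2.
f_2 = 2*x_1*x_2 - 2*x_1 - 2*x_2 - 1, LT = x_1*x_2.
f_3 = -2*x_2**2 - x_2 + 1, LT = x_2**2.
f_4 = x_1**3 + x_1 + 2*x_2 - 1, LT = x_1**3.

S(f_1,f_2): lcm = x_1**2*x_2. S = x_1**2 + x_1*x_2 + x_2**2 - 2*x_1 - 2*x_2.
  leading term x_1**2: subtract (2)·f_1 from x_1**2 + x_1*x_2 + x_2**2 - 2*x_1 - 2*x_2 → x_1*x_2 + x_2**2 - 2*x_1 + 2*x_2 + 2
  leading term x_1*x_2: subtract (-2)·f_2 from x_1*x_2 + x_2**2 - 2*x_1 + 2*x_2 + 2 → x_2**2 - x_1 - 2*x_2
  leading term x_2**2: subtract (2)·f_3 from x_2**2 - x_1 - 2*x_2 → -x_1 - 2
  leading term x_1: no divisor's leading term divides it; move -x_1 to the remainder.
  leading term 1: no divisor's leading term divides it; move -2 to the remainder.
  remainder -x_1 - 2 ≠ 0; add h_5 = -x_1 - 2 to the basis.

S(f_1,f_4): lcm = x_1**3. S = x_1*x_2 + 2*x_1 - 2*x_2 + 1.
  leading term x_1*x_2: subtract (-2)·f_2 from x_1*x_2 + 2*x_1 - 2*x_2 + 1 → -2*x_1 - x_2 - 1
  leading term x_1: subtract (2)·h_5 from -2*x_1 - x_2 - 1 → -x_2 - 2
  leading term x_2: no divisor's leading term divides it; move -x_2 to the remainder.
  leading term 1: no divisor's leading term divides it; move -2 to the remainder.
  remainder -x_2 - 2 ≠ 0; add h_6 = -x_2 - 2 to the basis.

The other S-polynomials (S(f_1,f_3), S(f_2,f_3), S(f_2,f_4), S(f_3,f_4), S(f_1,h_5), S(f_2,h_5), S(f_3,h_5), S(f_4,h_5), S(f_1,h_6), S(f_2,h_6), S(f_3,h_6), S(f_4,h_6), S(h_5,h_6)) all reduce to 0 modulo the current basis, so we have a Gröbner basis.
Inter-reduce: drop elements whose leading term is divisible by another's, tail-reduce, and make monic.
Reduced Gröbner basis: {x_1 + 2, x_2 + 2}.
Label its elements g_1 = x_1 + 2, g_2 = x_2 + 2.

Reduce p = x_1**2*x_2 + 2*x_2**3 - x_2 + 2 modulo G:
  leading term x_1**2*x_2: subtract (x_1*x_2)·g_1 from x_1**2*x_2 + 2*x_2**3 - x_2 + 2 → 2*x_2**3 - 2*x_1*x_2 - x_2 + 2
  leading term x_2**3: subtract (2*x_2**2)·g_2 from 2*x_2**3 - 2*x_1*x_2 - x_2 + 2 → -2*x_1*x_2 + x_2**2 - x_2 + 2
  leading term x_1*x_2: subtract (-2*x_2)·g_1 from -2*x_1*x_2 + x_2**2 - x_2 + 2 → x_2**2 - 2*x_2 + 2
  leading term x_2**2: subtract (x_2)·g_2 from x_2**2 - 2*x_2 + 2 → x_2 + 2
  leading term x_2: subtract (1)·g_2 from x_2 + 2 → 0
  normal form = 0.
Since the normal form is 0, p ∈ I.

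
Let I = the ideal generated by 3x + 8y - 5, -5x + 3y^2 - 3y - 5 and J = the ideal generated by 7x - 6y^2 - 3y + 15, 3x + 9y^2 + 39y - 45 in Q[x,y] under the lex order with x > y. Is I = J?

No, the ideals differ.

Since reduced Gröbner bases are canonical representatives of ideals under a given ordering, it suffices to compute and compare them.
Buchberger on the first generating set:
f_1 = 3x + 8y - 5, LT = x.
f_2 = -5x + 3y^2 - 3y - 5, LT = x.

S(f_1,f_2): lcm = x. S = 3/5y^2 + 31/15y - 8/3.
  reduce S modulo (f_1, f_2):
  remainder 3/5y^2 + 31/15y - 8/3 ≠ 0; add g_3 = 3/5y^2 + 31/15y - 8/3 to the basis.

The other S-polynomials (S(f_1,g_3), S(f_2,g_3)) all reduce to 0 modulo the current basis, so we have a Gröbner basis.
Inter-reduce: drop elements whose leading term is divisible by another's, tail-reduce, and make monic.
Reduced Gröbner basis: {x + 8/3y - 5/3, y^2 + 31/9y - 40/9}.

Buchberger on the second generating set:
h_1 = 7x - 6y^2 - 3y + 15, LT = x.
h_2 = 3x + 9y^2 + 39y - 45, LT = x.

S(h_1,h_2): lcm = x. S = -27/7y^2 - 94/7y + 120/7.
  reduce S modulo (h_1, h_2):
  remainder -27/7y^2 - 94/7y + 120/7 ≠ 0; add k_3 = -27/7y^2 - 94/7y + 120/7 to the basis.

The other S-polynomials (S(h_1,k_3), S(h_2,k_3)) all reduce to 0 modulo the current basis, so we have a Gröbner basis.
Inter-reduce: drop elements whose leading term is divisible by another's, tail-reduce, and make monic.
Reduced Gröbner basis: {x + 23/9y - 5/3, y^2 + 94/27y - 40/9}.

The bases are distinct; the ideals are different.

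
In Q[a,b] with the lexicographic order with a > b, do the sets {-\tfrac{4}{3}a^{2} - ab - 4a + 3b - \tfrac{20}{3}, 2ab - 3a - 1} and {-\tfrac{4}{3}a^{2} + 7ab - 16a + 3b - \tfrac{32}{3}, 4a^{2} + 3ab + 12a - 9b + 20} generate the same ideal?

Since reduced Gröbner bases are canonical representatives of ideals under a given ordering, it suffices to compute and compare them.
Buchberger on the first generating set:
f_1 = -\tfrac{4}{3}a^{2} - ab - 4a + 3b - \tfrac{20}{3}, LT = a^{2}.
f_2 = 2ab - 3a - 1, LT = ab.

S(f_1,f_2): lcm = a^{2}b. S = \tfrac{3}{2}a^{2} + \tfrac{3}{4}ab^{2} + 3ab + \tfrac{1}{2}a - \tfrac{9}{4}b^{2} + 5b.
  leading term a^{2}: subtract (-\tfrac{9}{8})·f_1 from \tfrac{3}{2}a^{2} + \tfrac{3}{4}ab^{2} + 3ab + \tfrac{1}{2}a - \tfrac{9}{4}b^{2} + 5b → \tfrac{3}{4}ab^{2} + \tfrac{15}{8}ab - 4a - \tfrac{9}{4}b^{2} + \tfrac{67}{8}b - \tfrac{15}{2}
  leading term ab^{2}: subtract (\tfrac{3}{8}b)·f_2 from \tfrac{3}{4}ab^{2} + \tfrac{15}{8}ab - 4a - \tfrac{9}{4}b^{2} + \tfrac{67}{8}b - \tfrac{15}{2} → 3ab - 4a - \tfrac{9}{4}b^{2} + \tfrac{35}{4}b - \tfrac{15}{2}
  leading term ab: subtract (\tfrac{3}{2})·f_2 from 3ab - 4a - \tfrac{9}{4}b^{2} + \tfrac{35}{4}b - \tfrac{15}{2} → \tfrac{1}{2}a - \tfrac{9}{4}b^{2} + \tfrac{35}{4}b - 6
  leading term a: no divisor's leading term divides it; move \tfrac{1}{2}a to the remainder.
  leading term b^{2}: no divisor's leading term divides it; move -\tfrac{9}{4}b^{2} to the remainder.
  leading term b: no divisor's leading term divides it; move \tfrac{35}{4}b to the remainder.
  leading term 1: no divisor's leading term divides it; move -6 to the remainder.
  remainder \tfrac{1}{2}a - \tfrac{9}{4}b^{2} + \tfrac{35}{4}b - 6 ≠ 0; add g_3 = \tfrac{1}{2}a - \tfrac{9}{4}b^{2} + \tfrac{35}{4}b - 6 to the basis.

S(f_2,g_3): lcm = ab. S = -\tfrac{3}{2}a + \tfrac{9}{2}b^{3} - \tfrac{35}{2}b^{2} + 12b - \tfrac{1}{2}.
  leading term a: subtract (-3)·g_3 from -\tfrac{3}{2}a + \tfrac{9}{2}b^{3} - \tfrac{35}{2}b^{2} + 12b - \tfrac{1}{2} → \tfrac{9}{2}b^{3} - \tfrac{97}{4}b^{2} + \tfrac{153}{4}b - \tfrac{37}{2}
  leading term b^{3}: no divisor's leading term divides it; move \tfrac{9}{2}b^{3} to the remainder.
  leading term b^{2}: no divisor's leading term divides it; move -\tfrac{97}{4}b^{2} to the remainder.
  leading term b: no divisor's leading term divides it; move \tfrac{153}{4}b to the remainder.
  leading term 1: no divisor's leading term divides it; move -\tfrac{37}{2} to the remainder.
  remainder \tfrac{9}{2}b^{3} - \tfrac{97}{4}b^{2} + \tfrac{153}{4}b - \tfrac{37}{2} ≠ 0; add g_4 = \tfrac{9}{2}b^{3} - \tfrac{97}{4}b^{2} + \tfrac{153}{4}b - \tfrac{37}{2} to the basis.

The other S-polynomials (S(f_1,g_3), S(f_1,g_4), S(f_2,g_4), S(g_3,g_4)) all reduce to 0 modulo the current basis, so we have a Gröbner basis.
Inter-reduce: drop elements whose leading term is divisible by another's, tail-reduce, and make monic.
Reduced Gröbner basis: {a - \tfrac{9}{2}b^{2} + \tfrac{35}{2}b - 12, b^{3} - \tfrac{97}{18}b^{2} + \tfrac{17}{2}b - \tfrac{37}{9}}.

Buchberger on the second generating set:
h_1 = -\tfrac{4}{3}a^{2} + 7ab - 16a + 3b - \tfrac{32}{3}, LT = a^{2}.
h_2 = 4a^{2} + 3ab + 12a - 9b + 20, LT = a^{2}.

S(h_1,h_2): lcm = a^{2}. S = -6ab + 9a + 3.
  leading term ab: no divisor's leading term divides it; move -6ab to the remainder.
  leading term a: no divisor's leading term divides it; move 9a to the remainder.
  leading term 1: no divisor's leading term divides it; move 3 to the remainder.
  remainder -6ab + 9a + 3 ≠ 0; add k_3 = -6ab + 9a + 3 to the basis.

S(h_1,k_3): lcm = a^{2}b. S = \tfrac{3}{2}a^{2} - \tfrac{21}{4}ab^{2} + 12ab + \tfrac{1}{2}a - \tfrac{9}{4}b^{2} + 8b.
  leading term a^{2}: subtract (-\tfrac{9}{8})·h_1 from \tfrac{3}{2}a^{2} - \tfrac{21}{4}ab^{2} + 12ab + \tfrac{1}{2}a - \tfrac{9}{4}b^{2} + 8b → -\tfrac{21}{4}ab^{2} + \tfrac{159}{8}ab - \tfrac{35}{2}a - \tfrac{9}{4}b^{2} + \tfrac{91}{8}b - 12
  leading term ab^{2}: subtract (\tfrac{7}{8}b)·k_3 from -\tfrac{21}{4}ab^{2} + \tfrac{159}{8}ab - \tfrac{35}{2}a - \tfrac{9}{4}b^{2} + \tfrac{91}{8}b - 12 → 12ab - \tfrac{35}{2}a - \tfrac{9}{4}b^{2} + \tfrac{35}{4}b - 12
  leading term ab: subtract (-2)·k_3 from 12ab - \tfrac{35}{2}a - \tfrac{9}{4}b^{2} + \tfrac{35}{4}b - 12 → \tfrac{1}{2}a - \tfrac{9}{4}b^{2} + \tfrac{35}{4}b - 6
  leading term a: no divisor's leading term divides it; move \tfrac{1}{2}a to the remainder.
  leading term b^{2}: no divisor's leading term divides it; move -\tfrac{9}{4}b^{2} to the remainder.
  leading term b: no divisor's leading term divides it; move \tfrac{35}{4}b to the remainder.
  leading term 1: no divisor's leading term divides it; move -6 to the remainder.
  remainder \tfrac{1}{2}a - \tfrac{9}{4}b^{2} + \tfrac{35}{4}b - 6 ≠ 0; add k_4 = \tfrac{1}{2}a - \tfrac{9}{4}b^{2} + \tfrac{35}{4}b - 6 to the basis.

S(k_3,k_4): lcm = ab. S = -\tfrac{3}{2}a + \tfrac{9}{2}b^{3} - \tfrac{35}{2}b^{2} + 12b - \tfrac{1}{2}.
  leading term a: subtract (-3)·k_4 from -\tfrac{3}{2}a + \tfrac{9}{2}b^{3} - \tfrac{35}{2}b^{2} + 12b - \tfrac{1}{2} → \tfrac{9}{2}b^{3} - \tfrac{97}{4}b^{2} + \tfrac{153}{4}b - \tfrac{37}{2}
  leading term b^{3}: no divisor's leading term divides it; move \tfrac{9}{2}b^{3} to the remainder.
  leading term b^{2}: no divisor's leading term divides it; move -\tfrac{97}{4}b^{2} to the remainder.
  leading term b: no divisor's leading term divides it; move \tfrac{153}{4}b to the remainder.
  leading term 1: no divisor's leading term divides it; move -\tfrac{37}{2} to the remainder.
  remainder \tfrac{9}{2}b^{3} - \tfrac{97}{4}b^{2} + \tfrac{153}{4}b - \tfrac{37}{2} ≠ 0; add k_5 = \tfrac{9}{2}b^{3} - \tfrac{97}{4}b^{2} + \tfrac{153}{4}b - \tfrac{37}{2} to the basis.

The other S-polynomials (S(h_2,k_3), S(h_1,k_4), S(h_2,k_4), S(h_1,k_5), S(h_2,k_5), S(k_3,k_5), S(k_4,k_5)) all reduce to 0 modulo the current basis, so we have a Gröbner basis.
Inter-reduce: drop elements whose leading term is divisible by another's, tail-reduce, and make monic.
Reduced Gröbner basis: {a - \tfrac{9}{2}b^{2} + \tfrac{35}{2}b - 12, b^{3} - \tfrac{97}{18}b^{2} + \tfrac{17}{2}b - \tfrac{37}{9}}.

These coincide, so the ideals are equal.

Yes, the ideals are equal.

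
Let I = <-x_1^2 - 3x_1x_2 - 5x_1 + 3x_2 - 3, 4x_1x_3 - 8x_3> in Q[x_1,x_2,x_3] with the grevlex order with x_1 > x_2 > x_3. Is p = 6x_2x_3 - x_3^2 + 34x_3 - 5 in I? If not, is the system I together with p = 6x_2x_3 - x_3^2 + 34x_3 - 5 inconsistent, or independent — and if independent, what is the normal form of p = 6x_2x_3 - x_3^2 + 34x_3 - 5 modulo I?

6x_2x_3 - x_3^2 + 34x_3 - 5 is independent of I; its normal form modulo I is -x_3^2 - 5.

First compute the reduced Gröbner basis of I by Buchberger's algorithm.
f_1 = -x_1^2 - 3x_1x_2 - 5x_1 + 3x_2 - 3, LT = x_1^2.
f_2 = 4x_1x_3 - 8x_3, LT = x_1x_3.

S(f_1,f_2): lcm = x_1^2x_3. S = 3x_1x_2x_3 + 7x_1x_3 - 3x_2x_3 + 3x_3.
  leading term x_1x_2x_3: subtract (3/4x_2)·f_2 from 3x_1x_2x_3 + 7x_1x_3 - 3x_2x_3 + 3x_3 → 7x_1x_3 + 3x_2x_3 + 3x_3
  leading term x_1x_3: subtract (7/4)·f_2 from 7x_1x_3 + 3x_2x_3 + 3x_3 → 3x_2x_3 + 17x_3
  leading term x_2x_3: no divisor's leading term divides it; move 3x_2x_3 to the remainder.
  leading term x_3: no divisor's leading term divides it; move 17x_3 to the remainder.
  remainder 3x_2x_3 + 17x_3 ≠ 0; add h_3 = 3x_2x_3 + 17x_3 to the basis.

S(f_1,h_3): leading monomials are coprime, so the S-polynomial reduces to 0 (Buchberger's first criterion).
S(f_2,h_3): lcm = x_1x_2x_3. S = -17/3x_1x_3 - 2x_2x_3.
  leading term x_1x_3: subtract (-17/12)·f_2 from -17/3x_1x_3 - 2x_2x_3 → -2x_2x_3 - 34/3x_3
  leading term x_2x_3: subtract (-2/3)·h_3 from -2x_2x_3 - 34/3x_3 → 0
  remainder 0.

Every S-polynomial of the final basis reduces to 0, so we have a Gröbner basis.
Inter-reduce: drop elements whose leading term is divisible by another's, tail-reduce, and make monic.
Reduced Gröbner basis: {x_1^2 + 3x_1x_2 + 5x_1 - 3x_2 + 3, x_1x_3 - 2x_3, x_2x_3 + 17/3x_3}.
Label its elements g_1 = x_1^2 + 3x_1x_2 + 5x_1 - 3x_2 + 3, g_2 = x_1x_3 - 2x_3, g_3 = x_2x_3 + 17/3x_3.

Reduce p = 6x_2x_3 - x_3^2 + 34x_3 - 5 modulo G:
  leading term x_2x_3: subtract (6)·g_3 from 6x_2x_3 - x_3^2 + 34x_3 - 5 → -x_3^2 - 5
  leading term x_3^2: no divisor's leading term divides it; move -x_3^2 to the remainder.
  leading term 1: no divisor's leading term divides it; move -5 to the remainder.
  normal form = -x_3^2 - 5.
The normal form is nonzero, so p ∉ I. Since p minus its normal form lies in I, I + (p) = I + (r) where r = -x_3^2 - 5; decide whether this ideal is the whole ring.
Run Buchberger on G together with r (pairs among the g_i already reduce to 0 since G is a Gröbner basis):
g_1 = x_1^2 + 3x_1x_2 + 5x_1 - 3x_2 + 3, LT = x_1^2.
g_2 = x_1x_3 - 2x_3, LT = x_1x_3.
g_3 = x_2x_3 + 17/3x_3, LT = x_2x_3.
r = -x_3^2 - 5, LT = x_3^2.

S(g_1,g_2): lcm = x_1^2x_3. S = 3x_1x_2x_3 + 7x_1x_3 - 3x_2x_3 + 3x_3.
  leading term x_1x_2x_3: subtract (3x_2)·g_2 from 3x_1x_2x_3 + 7x_1x_3 - 3x_2x_3 + 3x_3 → 7x_1x_3 + 3x_2x_3 + 3x_3
  leading term x_1x_3: subtract (7)·g_2 from 7x_1x_3 + 3x_2x_3 + 3x_3 → 3x_2x_3 + 17x_3
  leading term x_2x_3: subtract (3)·g_3 from 3x_2x_3 + 17x_3 → 0
  remainder 0.

S(g_1,g_3): leading monomials are coprime, so the S-polynomial reduces to 0 (Buchberger's first criterion).
S(g_1,r): leading monomials are coprime, so the S-polynomial reduces to 0 (Buchberger's first criterion).
S(g_2,g_3): lcm = x_1x_2x_3. S = -17/3x_1x_3 - 2x_2x_3.
  leading term x_1x_3: subtract (-17/3)·g_2 from -17/3x_1x_3 - 2x_2x_3 → -2x_2x_3 - 34/3x_3
  leading term x_2x_3: subtract (-2)·g_3 from -2x_2x_3 - 34/3x_3 → 0
  remainder 0.

S(g_2,r): lcm = x_1x_3^2. S = -2x_3^2 - 5x_1.
  leading term x_3^2: subtract (2)·r from -2x_3^2 - 5x_1 → -5x_1 + 10
  leading term x_1: no divisor's leading term divides it; move -5x_1 to the remainder.
  leading term 1: no divisor's leading term divides it; move 10 to the remainder.
  remainder -5x_1 + 10 ≠ 0; add m_5 = -5x_1 + 10 to the basis.

S(g_3,r): lcm = x_2x_3^2. S = 17/3x_3^2 - 5x_2.
  leading term x_3^2: subtract (-17/3)·r from 17/3x_3^2 - 5x_2 → -5x_2 - 85/3
  leading term x_2: no divisor's leading term divides it; move -5x_2 to the remainder.
  leading term 1: no divisor's leading term divides it; move -85/3 to the remainder.
  remainder -5x_2 - 85/3 ≠ 0; add m_6 = -5x_2 - 85/3 to the basis.

S(g_1,m_5): lcm = x_1^2. S = 3x_1x_2 + 7x_1 - 3x_2 + 3.
  leading term x_1x_2: subtract (-3/5x_2)·m_5 from 3x_1x_2 + 7x_1 - 3x_2 + 3 → 7x_1 + 3x_2 + 3
  leading term x_1: subtract (-7/5)·m_5 from 7x_1 + 3x_2 + 3 → 3x_2 + 17
  leading term x_2: subtract (-3/5)·m_6 from 3x_2 + 17 → 0
  remainder 0.

S(g_2,m_5): lcm = x_1x_3. S = 0.
  remainder 0.

S(g_3,m_5): leading monomials are coprime, so the S-polynomial reduces to 0 (Buchberger's first criterion).
S(r,m_5): leading monomials are coprime, so the S-polynomial reduces to 0 (Buchberger's first criterion).
S(g_1,m_6): leading monomials are coprime, so the S-polynomial reduces to 0 (Buchberger's first criterion).
S(g_2,m_6): leading monomials are coprime, so the S-polynomial reduces to 0 (Buchberger's first criterion).
S(g_3,m_6): lcm = x_2x_3. S = 0.
  remainder 0.

S(r,m_6): leading monomials are coprime, so the S-polynomial reduces to 0 (Buchberger's first criterion).
S(m_5,m_6): leading monomials are coprime, so the S-polynomial reduces to 0 (Buchberger's first criterion).
Every S-polynomial of the final basis reduces to 0, so we have a Gröbner basis.
Inter-reduce: drop elements whose leading term is divisible by another's, tail-reduce, and make monic.
Reduced Gröbner basis: {x_3^2 + 5, x_1 - 2, x_2 + 17/3}.
The reduced Gröbner basis of I + (p) is {x_3^2 + 5, x_1 - 2, x_2 + 17/3} ≠ {1}, a proper ideal, so the enlarged system stays consistent: p is independent of I, with normal form -x_3^2 - 5.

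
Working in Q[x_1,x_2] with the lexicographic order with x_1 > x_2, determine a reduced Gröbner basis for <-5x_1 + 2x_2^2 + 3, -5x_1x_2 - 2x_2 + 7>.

f_1 = -5x_1 + 2x_2^2 + 3, LT = x_1.
f_2 = -5x_1x_2 - 2x_2 + 7, LT = x_1x_2.

S(f_1,f_2): lcm = x_1x_2. S = -2/5x_2^3 - x_2 + 7/5.
  leading term x_2^3: no divisor's leading term divides it; move -2/5x_2^3 to the remainder.
  leading term x_2: no divisor's leading term divides it; move -x_2 to the remainder.
  leading term 1: no divisor's leading term divides it; move 7/5 to the remainder.
  remainder -2/5x_2^3 - x_2 + 7/5 ≠ 0; add g_3 = -2/5x_2^3 - x_2 + 7/5 to the basis.

S(f_1,g_3): leading monomials are coprime, so the S-polynomial reduces to 0 (Buchberger's first criterion).
S(f_2,g_3): lcm = x_1x_2^3. S = -5/2x_1x_2 + 7/2x_1 + 2/5x_2^3 - 7/5x_2^2.
  leading term x_1x_2: subtract (1/2x_2)·f_1 from -5/2x_1x_2 + 7/2x_1 + 2/5x_2^3 - 7/5x_2^2 → 7/2x_1 - 3/5x_2^3 - 7/5x_2^2 - 3/2x_2
  leading term x_1: subtract (-7/10)·f_1 from 7/2x_1 - 3/5x_2^3 - 7/5x_2^2 - 3/2x_2 → -3/5x_2^3 - 3/2x_2 + 21/10
  leading term x_2^3: subtract (3/2)·g_3 from -3/5x_2^3 - 3/2x_2 + 21/10 → 0
  remainder 0.

Every S-polynomial of the final basis reduces to 0, so we have a Gröbner basis.
Inter-reduce: drop elements whose leading term is divisible by another's, tail-reduce, and make monic.

G = {x_1 - 2/5x_2^2 - 3/5, x_2^3 + 5/2x_2 - 7/2}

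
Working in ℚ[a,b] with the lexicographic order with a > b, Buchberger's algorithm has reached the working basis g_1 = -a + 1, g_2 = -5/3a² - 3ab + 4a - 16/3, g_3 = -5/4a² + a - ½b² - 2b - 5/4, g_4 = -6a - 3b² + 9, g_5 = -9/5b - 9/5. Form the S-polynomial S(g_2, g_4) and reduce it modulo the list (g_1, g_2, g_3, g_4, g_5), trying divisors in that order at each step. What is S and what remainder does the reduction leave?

S(g_2, g_4) = -½ab² + 9/5ab - 9/10a + 16/5; remainder on division = 0.

lcm(LM(g_2), LM(g_4)) = a².
S = (lcm/LT(g_2))·g_2 − (lcm/LT(g_4))·g_4 = -½ab² + 9/5ab - 9/10a + 16/5.
Reduce S modulo (g_1, g_2, g_3, g_4, g_5) in that order:
  leading term ab²: subtract (½b²)·g_1 from -½ab² + 9/5ab - 9/10a + 16/5 → 9/5ab - 9/10a - ½b² + 16/5
  leading term ab: subtract (-9/5b)·g_1 from 9/5ab - 9/10a - ½b² + 16/5 → -9/10a - ½b² + 9/5b + 16/5
  leading term a: subtract (9/10)·g_1 from -9/10a - ½b² + 9/5b + 16/5 → -½b² + 9/5b + 23/10
  leading term b²: subtract (5/18b)·g_5 from -½b² + 9/5b + 23/10 → 23/10b + 23/10
  leading term b: subtract (-23/18)·g_5 from 23/10b + 23/10 → 0
The remainder is 0, so this S-polynomial contributes no new basis element.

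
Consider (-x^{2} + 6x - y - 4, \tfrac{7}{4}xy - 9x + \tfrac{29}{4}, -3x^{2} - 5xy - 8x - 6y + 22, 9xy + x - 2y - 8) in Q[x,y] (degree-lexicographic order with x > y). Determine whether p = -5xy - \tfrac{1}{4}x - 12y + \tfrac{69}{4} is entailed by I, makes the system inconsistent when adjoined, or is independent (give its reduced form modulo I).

-5xy - \tfrac{1}{4}x - 12y + \tfrac{69}{4} lies in I (it reduces to 0).

First compute the reduced Gröbner basis of I by Buchberger's algorithm.
f_1 = -x^{2} + 6x - y - 4, LT = x^{2}.
f_2 = \tfrac{7}{4}xy - 9x + \tfrac{29}{4}, LT = xy.
f_3 = -3x^{2} - 5xy - 8x - 6y + 22, LT = x^{2}.
f_4 = 9xy + x - 2y - 8, LT = xy.

S(f_1,f_2): lcm = x^{2}y. S = \tfrac{36}{7}x^{2} - 6xy + y^{2} - \tfrac{29}{7}x + 4y.
  leading term x^{2}: subtract (-\tfrac{36}{7})·f_1 from \tfrac{36}{7}x^{2} - 6xy + y^{2} - \tfrac{29}{7}x + 4y → -6xy + y^{2} + \tfrac{187}{7}x - \tfrac{8}{7}y - \tfrac{144}{7}
  leading term xy: subtract (-\tfrac{24}{7})·f_2 from -6xy + y^{2} + \tfrac{187}{7}x - \tfrac{8}{7}y - \tfrac{144}{7} → y^{2} - \tfrac{29}{7}x - \tfrac{8}{7}y + \tfrac{30}{7}
  leading term y^{2}: no divisor's leading term divides it; move y^{2} to the remainder.
  leading term x: no divisor's leading term divides it; move -\tfrac{29}{7}x to the remainder.
  leading term y: no divisor's leading term divides it; move -\tfrac{8}{7}y to the remainder.
  leading term 1: no divisor's leading term divides it; move \tfrac{30}{7} to the remainder.
  remainder y^{2} - \tfrac{29}{7}x - \tfrac{8}{7}y + \tfrac{30}{7} ≠ 0; add h_5 = y^{2} - \tfrac{29}{7}x - \tfrac{8}{7}y + \tfrac{30}{7} to the basis.

S(f_1,f_3): lcm = x^{2}. S = -\tfrac{5}{3}xy - \tfrac{26}{3}x - y + \tfrac{34}{3}.
  leading term xy: subtract (-\tfrac{20}{21})·f_2 from -\tfrac{5}{3}xy - \tfrac{26}{3}x - y + \tfrac{34}{3} → -\tfrac{362}{21}x - y + \tfrac{383}{21}
  leading term x: no divisor's leading term divides it; move -\tfrac{362}{21}x to the remainder.
  leading term y: no divisor's leading term divides it; move -y to the remainder.
  leading term 1: no divisor's leading term divides it; move \tfrac{383}{21} to the remainder.
  remainder -\tfrac{362}{21}x - y + \tfrac{383}{21} ≠ 0; add h_6 = -\tfrac{362}{21}x - y + \tfrac{383}{21} to the basis.

S(f_1,f_4): lcm = x^{2}y. S = -\tfrac{1}{9}x^{2} - \tfrac{52}{9}xy + y^{2} + \tfrac{8}{9}x + 4y.
  leading term x^{2}: subtract (\tfrac{1}{9})·f_1 from -\tfrac{1}{9}x^{2} - \tfrac{52}{9}xy + y^{2} + \tfrac{8}{9}x + 4y → -\tfrac{52}{9}xy + y^{2} + \tfrac{2}{9}x + \tfrac{37}{9}y + \tfrac{4}{9}
  leading term xy: subtract (-\tfrac{208}{63})·f_2 from -\tfrac{52}{9}xy + y^{2} + \tfrac{2}{9}x + \tfrac{37}{9}y + \tfrac{4}{9} → y^{2} - \tfrac{1858}{63}x + \tfrac{37}{9}y + \tfrac{512}{21}
  leading term y^{2}: subtract (1)·h_5 from y^{2} - \tfrac{1858}{63}x + \tfrac{37}{9}y + \tfrac{512}{21} → -\tfrac{1597}{63}x + \tfrac{331}{63}y + \tfrac{422}{21}
  leading term x: subtract (\tfrac{1597}{1086})·h_6 from -\tfrac{1597}{63}x + \tfrac{331}{63}y + \tfrac{422}{21} → \tfrac{153359}{22806}y - \tfrac{153359}{22806}
  leading term y: no divisor's leading term divides it; move \tfrac{153359}{22806}y to the remainder.
  leading term 1: no divisor's leading term divides it; move -\tfrac{153359}{22806} to the remainder.
  remainder \tfrac{153359}{22806}y - \tfrac{153359}{22806} ≠ 0; add h_7 = \tfrac{153359}{22806}y - \tfrac{153359}{22806} to the basis.

The other S-polynomials (S(f_2,f_3), S(f_2,f_4), S(f_3,f_4), S(f_1,h_5), S(f_2,h_5), S(f_3,h_5), S(f_4,h_5), S(f_1,h_6), S(f_2,h_6), S(f_3,h_6), S(f_4,h_6), S(h_5,h_6), S(f_1,h_7), S(f_2,h_7), S(f_3,h_7), S(f_4,h_7), S(h_5,h_7), S(h_6,h_7)) all reduce to 0 modulo the current basis, so we have a Gröbner basis.
Inter-reduce: drop elements whose leading term is divisible by another's, tail-reduce, and make monic.
Reduced Gröbner basis: {x - 1, y - 1}.
Label its elements g_1 = x - 1, g_2 = y - 1.

Reduce p = -5xy - \tfrac{1}{4}x - 12y + \tfrac{69}{4} modulo G:
  leading term xy: subtract (-5y)·g_1 from -5xy - \tfrac{1}{4}x - 12y + \tfrac{69}{4} → -\tfrac{1}{4}x - 17y + \tfrac{69}{4}
  leading term x: subtract (-\tfrac{1}{4})·g_1 from -\tfrac{1}{4}x - 17y + \tfrac{69}{4} → -17y + 17
  leading term y: subtract (-17)·g_2 from -17y + 17 → 0
  normal form = 0.
Since the normal form is 0, p ∈ I.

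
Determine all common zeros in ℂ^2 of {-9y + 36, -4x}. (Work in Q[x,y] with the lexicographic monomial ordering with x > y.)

{(0, 4)}

Compute a lex Gröbner basis by Buchberger's algorithm.
f_1 = -9y + 36, LT = y.
f_2 = -4x, LT = x.

The S-polynomials (S(f_1,f_2)) all reduce to 0 modulo the current basis, so we have a Gröbner basis.
Inter-reduce: drop elements whose leading term is divisible by another's, tail-reduce, and make monic.
Reduced Gröbner basis: {x, y - 4}.

The lex basis is triangular: the last element involves only y. Solving y - 4 = 0 gives y ∈ {4}; substituting each value into the earlier elements determines the remaining variables.
  y = 4: the earlier basis element becomes x = 0, giving x = 0 — point (0, 4).
A lex Gröbner basis triangularizes the system, enabling back-substitution.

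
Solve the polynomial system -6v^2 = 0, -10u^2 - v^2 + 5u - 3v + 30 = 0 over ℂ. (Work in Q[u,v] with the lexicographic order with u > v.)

{(-3/2, 0), (2, 0)}

Compute a lex Gröbner basis by Buchberger's algorithm.
f_1 = -6v^2, LT = v^2.
f_2 = -10u^2 + 5u - v^2 - 3v + 30, LT = u^2.

The S-polynomials (S(f_1,f_2)) all reduce to 0 modulo the current basis, so we have a Gröbner basis.
Inter-reduce: drop elements whose leading term is divisible by another's, tail-reduce, and make monic.
Reduced Gröbner basis: {u^2 - 1/2u + 3/10v - 3, v^2}.

A lex Gröbner basis eliminates variables successively. Here v^2 depends only on v, with roots {0}; lifting each root through the earlier basis elements recovers the full solutions.
  v = 0: the earlier basis element becomes u^2 - 1/2u - 3 = 0, giving u = -3/2, 2 — points (-3/2, 0), (2, 0).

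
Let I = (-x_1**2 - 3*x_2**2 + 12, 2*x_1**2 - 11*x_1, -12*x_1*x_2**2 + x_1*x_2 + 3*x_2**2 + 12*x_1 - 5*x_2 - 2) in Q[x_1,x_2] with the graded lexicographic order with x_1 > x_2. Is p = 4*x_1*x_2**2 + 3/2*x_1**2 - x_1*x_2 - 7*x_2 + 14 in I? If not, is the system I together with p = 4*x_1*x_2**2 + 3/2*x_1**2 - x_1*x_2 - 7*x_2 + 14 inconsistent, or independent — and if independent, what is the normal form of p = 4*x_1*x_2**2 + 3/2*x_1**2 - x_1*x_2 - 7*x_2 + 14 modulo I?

First compute the reduced Gröbner basis of I by Buchberger's algorithm.
f_1 = -x_1**2 - 3*x_2**2 + 12, LT = x_1**2.
f_2 = 2*x_1**2 - 11*x_1, LT = x_1**2.
f_3 = -12*x_1*x_2**2 + x_1*x_2 + 3*x_2**2 + 12*x_1 - 5*x_2 - 2, LT = x_1*x_2**2.

S(f_1,f_2): lcm = x_1**2. S = 3*x_2**2 + 11/2*x_1 - 12.
  leading term x_2**2: no divisor's leading term divides it; move 3*x_2**2 to the remainder.
  leading term x_1: no divisor's leading term divides it; move 11/2*x_1 to the remainder.
  leading term 1: no divisor's leading term divides it; move -12 to the remainder.
  remainder 3*x_2**2 + 11/2*x_1 - 12 ≠ 0; add h_4 = 3*x_2**2 + 11/2*x_1 - 12 to the basis.

S(f_1,f_3): lcm = x_1**2*x_2**2. S = 3*x_2**4 + 1/12*x_1**2*x_2 + 1/4*x_1*x_2**2 + x_1**2 - 5/12*x_1*x_2 - 12*x_2**2 - 1/6*x_1.
  leading term x_2**4: subtract (x_2**2)·h_4 from 3*x_2**4 + 1/12*x_1**2*x_2 + 1/4*x_1*x_2**2 + x_1**2 - 5/12*x_1*x_2 - 12*x_2**2 - 1/6*x_1 → 1/12*x_1**2*x_2 - 21/4*x_1*x_2**2 + x_1**2 - 5/12*x_1*x_2 - 1/6*x_1
  leading term x_1**2*x_2: subtract (-1/12*x_2)·f_1 from 1/12*x_1**2*x_2 - 21/4*x_1*x_2**2 + x_1**2 - 5/12*x_1*x_2 - 1/6*x_1 → -21/4*x_1*x_2**2 - 1/4*x_2**3 + x_1**2 - 5/12*x_1*x_2 - 1/6*x_1 + x_2
  leading term x_1*x_2**2: subtract (7/16)·f_3 from -21/4*x_1*x_2**2 - 1/4*x_2**3 + x_1**2 - 5/12*x_1*x_2 - 1/6*x_1 + x_2 → -1/4*x_2**3 + x_1**2 - 41/48*x_1*x_2 - 21/16*x_2**2 - 65/12*x_1 + 51/16*x_2 + 7/8
  leading term x_2**3: subtract (-1/12*x_2)·h_4 from -1/4*x_2**3 + x_1**2 - 41/48*x_1*x_2 - 21/16*x_2**2 - 65/12*x_1 + 51/16*x_2 + 7/8 → x_1**2 - 19/48*x_1*x_2 - 21/16*x_2**2 - 65/12*x_1 + 35/16*x_2 + 7/8
  leading term x_1**2: subtract (-1)·f_1 from x_1**2 - 19/48*x_1*x_2 - 21/16*x_2**2 - 65/12*x_1 + 35/16*x_2 + 7/8 → -19/48*x_1*x_2 - 69/16*x_2**2 - 65/12*x_1 + 35/16*x_2 + 103/8
  leading term x_1*x_2: no divisor's leading term divides it; move -19/48*x_1*x_2 to the remainder.
  leading term x_2**2: subtract (-23/16)·h_4 from -69/16*x_2**2 - 65/12*x_1 + 35/16*x_2 + 103/8 → 239/96*x_1 + 35/16*x_2 - 35/8
  leading term x_1: no divisor's leading term divides it; move 239/96*x_1 to the remainder.
  leading term x_2: no divisor's leading term divides it; move 35/16*x_2 to the remainder.
  leading term 1: no divisor's leading term divides it; move -35/8 to the remainder.
  remainder -19/48*x_1*x_2 + 239/96*x_1 + 35/16*x_2 - 35/8 ≠ 0; add h_5 = -19/48*x_1*x_2 + 239/96*x_1 + 35/16*x_2 - 35/8 to the basis.

S(f_3,h_4): lcm = x_1*x_2**2. S = -11/6*x_1**2 - 1/12*x_1*x_2 - 1/4*x_2**2 + 3*x_1 + 5/12*x_2 + 1/6.
  leading term x_1**2: subtract (11/6)·f_1 from -11/6*x_1**2 - 1/12*x_1*x_2 - 1/4*x_2**2 + 3*x_1 + 5/12*x_2 + 1/6 → -1/12*x_1*x_2 + 21/4*x_2**2 + 3*x_1 + 5/12*x_2 - 131/6
  leading term x_1*x_2: subtract (4/19)·h_5 from -1/12*x_1*x_2 + 21/4*x_2**2 + 3*x_1 + 5/12*x_2 - 131/6 → 21/4*x_2**2 + 1129/456*x_1 - 5/114*x_2 - 1192/57
  leading term x_2**2: subtract (7/4)·h_4 from 21/4*x_2**2 + 1129/456*x_1 - 5/114*x_2 - 1192/57 → -815/114*x_1 - 5/114*x_2 + 5/57
  leading term x_1: no divisor's leading term divides it; move -815/114*x_1 to the remainder.
  leading term x_2: no divisor's leading term divides it; move -5/114*x_2 to the remainder.
  leading term 1: no divisor's leading term divides it; move 5/57 to the remainder.
  remainder -815/114*x_1 - 5/114*x_2 + 5/57 ≠ 0; add h_6 = -815/114*x_1 - 5/114*x_2 + 5/57 to the basis.

S(f_3,h_5): lcm = x_1*x_2**2. S = 1415/228*x_1*x_2 + 401/76*x_2**2 - x_1 - 2425/228*x_2 + 1/6.
  leading term x_1*x_2: subtract (-5660/361)·h_5 from 1415/228*x_1*x_2 + 401/76*x_2**2 - x_1 - 2425/228*x_2 + 1/6 → 401/76*x_2**2 + 329521/8664*x_1 + 25625/1083*x_2 - 74107/1083
  leading term x_2**2: subtract (401/228)·h_4 from 401/76*x_2**2 + 329521/8664*x_1 + 25625/1083*x_2 - 74107/1083 → 10238/361*x_1 + 25625/1083*x_2 - 51250/1083
  leading term x_1: subtract (-61428/15485)·h_6 from 10238/361*x_1 + 25625/1083*x_2 - 51250/1083 → 218219/9291*x_2 - 436438/9291
  leading term x_2: no divisor's leading term divides it; move 218219/9291*x_2 to the remainder.
  leading term 1: no divisor's leading term divides it; move -436438/9291 to the remainder.
  remainder 218219/9291*x_2 - 436438/9291 ≠ 0; add h_7 = 218219/9291*x_2 - 436438/9291 to the basis.

The other S-polynomials (S(f_2,f_3), S(f_1,h_4), S(f_2,h_4), S(f_1,h_5), S(f_2,h_5), S(h_4,h_5), S(f_1,h_6), S(f_2,h_6), S(f_3,h_6), S(h_4,h_6), S(h_5,h_6), S(f_1,h_7), S(f_2,h_7), S(f_3,h_7), S(h_4,h_7), S(h_5,h_7), S(h_6,h_7)) all reduce to 0 modulo the current basis, so we have a Gröbner basis.
Inter-reduce: drop elements whose leading term is divisible by another's, tail-reduce, and make monic.
Reduced Gröbner basis: {x_1, x_2 - 2}.
Label its elements g_1 = x_1, g_2 = x_2 - 2.

Reduce p = 4*x_1*x_2**2 + 3/2*x_1**2 - x_1*x_2 - 7*x_2 + 14 modulo G:
  leading term x_1*x_2**2: subtract (4*x_2**2)·g_1 from 4*x_1*x_2**2 + 3/2*x_1**2 - x_1*x_2 - 7*x_2 + 14 → 3/2*x_1**2 - x_1*x_2 - 7*x_2 + 14
  leading term x_1**2: subtract (3/2*x_1)·g_1 from 3/2*x_1**2 - x_1*x_2 - 7*x_2 + 14 → -x_1*x_2 - 7*x_2 + 14
  leading term x_1*x_2: subtract (-x_2)·g_1 from -x_1*x_2 - 7*x_2 + 14 → -7*x_2 + 14
  leading term x_2: subtract (-7)·g_2 from -7*x_2 + 14 → 0
  normal form = 0.
Since the normal form is 0, p ∈ I.

The remainder on division by a Gröbner basis is unique — it is the normal form.

4*x_1*x_2**2 + 3/2*x_1**2 - x_1*x_2 - 7*x_2 + 14 lies in I (it reduces to 0).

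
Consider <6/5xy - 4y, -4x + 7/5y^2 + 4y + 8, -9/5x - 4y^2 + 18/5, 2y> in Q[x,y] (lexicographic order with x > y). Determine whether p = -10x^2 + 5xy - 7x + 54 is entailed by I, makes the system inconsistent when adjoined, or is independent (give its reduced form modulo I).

-10x^2 + 5xy - 7x + 54 lies in I (it reduces to 0).

First compute the reduced Gröbner basis of I by Buchberger's algorithm.
f_1 = 6/5xy - 4y, LT = xy.
f_2 = -4x + 7/5y^2 + 4y + 8, LT = x.
f_3 = -9/5x - 4y^2 + 18/5, LT = x.
f_4 = 2y, LT = y.

The S-polynomials (S(f_1,f_2), S(f_1,f_3), S(f_1,f_4), S(f_2,f_3), S(f_2,f_4), S(f_3,f_4)) all reduce to 0 modulo the current basis, so we have a Gröbner basis.
Inter-reduce: drop elements whose leading term is divisible by another's, tail-reduce, and make monic.
Reduced Gröbner basis: {x - 2, y}.
Label its elements g_1 = x - 2, g_2 = y.

Reduce p = -10x^2 + 5xy - 7x + 54 modulo G:
  leading term x^2: subtract (-10x)·g_1 from -10x^2 + 5xy - 7x + 54 → 5xy - 27x + 54
  leading term xy: subtract (5y)·g_1 from 5xy - 27x + 54 → -27x + 10y + 54
  leading term x: subtract (-27)·g_1 from -27x + 10y + 54 → 10y
  leading term y: subtract (10)·g_2 from 10y → 0
  normal form = 0.
Since the normal form is 0, p ∈ I.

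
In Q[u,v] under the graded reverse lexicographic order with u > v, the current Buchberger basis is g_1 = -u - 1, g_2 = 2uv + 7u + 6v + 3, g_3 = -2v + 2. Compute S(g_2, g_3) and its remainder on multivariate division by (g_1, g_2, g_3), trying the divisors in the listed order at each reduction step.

S(g_2, g_3) = 9/2u + 3v + 3/2; remainder on division = 0.

lcm(LM(g_2), LM(g_3)) = uv.
S = (lcm/LT(g_2))·g_2 − (lcm/LT(g_3))·g_3 = 9/2u + 3v + 3/2.
Reduce S modulo (g_1, g_2, g_3) in that order:
  leading term u: subtract (-9/2)·g_1 from 9/2u + 3v + 3/2 → 3v - 3
  leading term v: subtract (-3/2)·g_3 from 3v - 3 → 0
The remainder is 0, so this S-polynomial contributes no new basis element.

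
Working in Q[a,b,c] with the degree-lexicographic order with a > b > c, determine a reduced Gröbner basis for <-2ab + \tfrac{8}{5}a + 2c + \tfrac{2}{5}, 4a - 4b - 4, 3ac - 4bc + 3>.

G = {b^{2} + \tfrac{1}{5}b - c - 1, bc - 3c - 3, c^{2} - 3b - \tfrac{43}{5}c - \tfrac{48}{5}, a - b - 1}

f_1 = -2ab + \tfrac{8}{5}a + 2c + \tfrac{2}{5}, LT = ab.
f_2 = 4a - 4b - 4, LT = a.
f_3 = 3ac - 4bc + 3, LT = ac.

S(f_1,f_2): lcm = ab. S = b^{2} - \tfrac{4}{5}a + b - c - \tfrac{1}{5}.
  leading term b^{2}: no divisor's leading term divides it; move b^{2} to the remainder.
  leading term a: subtract (-\tfrac{1}{5})·f_2 from -\tfrac{4}{5}a + b - c - \tfrac{1}{5} → \tfrac{1}{5}b - c - 1
  leading term b: no divisor's leading term divides it; move \tfrac{1}{5}b to the remainder.
  leading term c: no divisor's leading term divides it; move -c to the remainder.
  leading term 1: no divisor's leading term divides it; move -1 to the remainder.
  remainder b^{2} + \tfrac{1}{5}b - c - 1 ≠ 0; add g_4 = b^{2} + \tfrac{1}{5}b - c - 1 to the basis.

S(f_1,f_3): lcm = abc. S = \tfrac{4}{3}b^{2}c - \tfrac{4}{5}ac - c^{2} - b - \tfrac{1}{5}c.
  leading term b^{2}c: subtract (\tfrac{4}{3}c)·g_4 from \tfrac{4}{3}b^{2}c - \tfrac{4}{5}ac - c^{2} - b - \tfrac{1}{5}c → -\tfrac{4}{5}ac - \tfrac{4}{15}bc + \tfrac{1}{3}c^{2} - b + \tfrac{17}{15}c
  leading term ac: subtract (-\tfrac{1}{5}c)·f_2 from -\tfrac{4}{5}ac - \tfrac{4}{15}bc + \tfrac{1}{3}c^{2} - b + \tfrac{17}{15}c → -\tfrac{16}{15}bc + \tfrac{1}{3}c^{2} - b + \tfrac{1}{3}c
  leading term bc: no divisor's leading term divides it; move -\tfrac{16}{15}bc to the remainder.
  leading term c^{2}: no divisor's leading term divides it; move \tfrac{1}{3}c^{2} to the remainder.
  leading term b: no divisor's leading term divides it; move -b to the remainder.
  leading term c: no divisor's leading term divides it; move \tfrac{1}{3}c to the remainder.
  remainder -\tfrac{16}{15}bc + \tfrac{1}{3}c^{2} - b + \tfrac{1}{3}c ≠ 0; add g_5 = -\tfrac{16}{15}bc + \tfrac{1}{3}c^{2} - b + \tfrac{1}{3}c to the basis.

S(f_2,f_3): lcm = ac. S = \tfrac{1}{3}bc - c - 1.
  leading term bc: subtract (-\tfrac{5}{16})·g_5 from \tfrac{1}{3}bc - c - 1 → \tfrac{5}{48}c^{2} - \tfrac{5}{16}b - \tfrac{43}{48}c - 1
  leading term c^{2}: no divisor's leading term divides it; move \tfrac{5}{48}c^{2} to the remainder.
  leading term b: no divisor's leading term divides it; move -\tfrac{5}{16}b to the remainder.
  leading term c: no divisor's leading term divides it; move -\tfrac{43}{48}c to the remainder.
  leading term 1: no divisor's leading term divides it; move -1 to the remainder.
  remainder \tfrac{5}{48}c^{2} - \tfrac{5}{16}b - \tfrac{43}{48}c - 1 ≠ 0; add g_6 = \tfrac{5}{48}c^{2} - \tfrac{5}{16}b - \tfrac{43}{48}c - 1 to the basis.

The other S-polynomials (S(f_1,g_4), S(f_2,g_4), S(f_3,g_4), S(f_1,g_5), S(f_2,g_5), S(f_3,g_5), S(g_4,g_5), S(f_1,g_6), S(f_2,g_6), S(f_3,g_6), S(g_4,g_6), S(g_5,g_6)) all reduce to 0 modulo the current basis, so we have a Gröbner basis.
Inter-reduce: drop elements whose leading term is divisible by another's, tail-reduce, and make monic.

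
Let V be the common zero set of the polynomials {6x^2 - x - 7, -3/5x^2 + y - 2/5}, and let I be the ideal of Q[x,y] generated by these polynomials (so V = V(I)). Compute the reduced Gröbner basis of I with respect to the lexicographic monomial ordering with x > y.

f_1 = 6x^2 - x - 7, LT = x^2.
f_2 = -3/5x^2 + y - 2/5, LT = x^2.

S(f_1,f_2): lcm = x^2. S = -1/6x + 5/3y - 11/6.
  leading term x: no divisor's leading term divides it; move -1/6x to the remainder.
  leading term y: no divisor's leading term divides it; move 5/3y to the remainder.
  leading term 1: no divisor's leading term divides it; move -11/6 to the remainder.
  remainder -1/6x + 5/3y - 11/6 ≠ 0; add g_3 = -1/6x + 5/3y - 11/6 to the basis.

S(f_1,g_3): lcm = x^2. S = 10xy - 67/6x - 7/6.
  leading term xy: subtract (-60y)·g_3 from 10xy - 67/6x - 7/6 → -67/6x + 100y^2 - 110y - 7/6
  leading term x: subtract (67)·g_3 from -67/6x + 100y^2 - 110y - 7/6 → 100y^2 - 665/3y + 365/3
  leading term y^2: no divisor's leading term divides it; move 100y^2 to the remainder.
  leading term y: no divisor's leading term divides it; move -665/3y to the remainder.
  leading term 1: no divisor's leading term divides it; move 365/3 to the remainder.
  remainder 100y^2 - 665/3y + 365/3 ≠ 0; add g_4 = 100y^2 - 665/3y + 365/3 to the basis.

The other S-polynomials (S(f_2,g_3), S(f_1,g_4), S(f_2,g_4), S(g_3,g_4)) all reduce to 0 modulo the current basis, so we have a Gröbner basis.
Inter-reduce: drop elements whose leading term is divisible by another's, tail-reduce, and make monic.

G = {x - 10y + 11, y^2 - 133/60y + 73/60}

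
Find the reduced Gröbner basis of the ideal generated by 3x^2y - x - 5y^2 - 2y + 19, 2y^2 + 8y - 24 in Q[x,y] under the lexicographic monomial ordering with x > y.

G = {x^2 - 1/36xy - 1/9x - 41/36y + 13/9, y^2 + 4y - 12}

The reduced Gröbner basis is the canonical form of the ideal for this ordering.

f_1 = 3x^2y - x - 5y^2 - 2y + 19, LT = x^2y.
f_2 = 2y^2 + 8y - 24, LT = y^2.

S(f_1,f_2): lcm = x^2y^2. S = -4x^2y + 12x^2 - 1/3xy - 5/3y^3 - 2/3y^2 + 19/3y.
  reduce S modulo (f_1, f_2):
  remainder 12x^2 - 1/3xy - 4/3x - 41/3y + 52/3 ≠ 0; add g_3 = 12x^2 - 1/3xy - 4/3x - 41/3y + 52/3 to the basis.

The other S-polynomials (S(f_1,g_3), S(f_2,g_3)) all reduce to 0 modulo the current basis, so we have a Gröbner basis.
Inter-reduce: drop elements whose leading term is divisible by another's, tail-reduce, and make monic.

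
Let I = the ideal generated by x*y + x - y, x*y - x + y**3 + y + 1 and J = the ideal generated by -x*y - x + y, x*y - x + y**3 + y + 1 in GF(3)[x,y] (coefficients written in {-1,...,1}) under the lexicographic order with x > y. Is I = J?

Yes, the ideals are equal.

Two ideals are equal iff their reduced Gröbner bases coincide (the reduced basis is unique for a fixed ordering).
Buchberger on the first generating set:
f_1 = x*y + x - y, LT = x*y.
f_2 = x*y - x + y**3 + y + 1, LT = x*y.

S(f_1,f_2): lcm = x*y. S = -x - y**3 + y - 1.
  reduce S modulo (f_1, f_2):
  remainder -x - y**3 + y - 1 ≠ 0; add g_3 = -x - y**3 + y - 1 to the basis.

S(f_1,g_3): lcm = x*y. S = x - y**4 + y**2 + y.
  reduce S modulo (f_1, f_2, g_3):
  remainder -y**4 - y**3 + y**2 - y - 1 ≠ 0; add g_4 = -y**4 - y**3 + y**2 - y - 1 to the basis.

The other S-polynomials (S(f_2,g_3), S(f_1,g_4), S(f_2,g_4), S(g_3,g_4)) all reduce to 0 modulo the current basis, so we have a Gröbner basis.
Inter-reduce: drop elements whose leading term is divisible by another's, tail-reduce, and make monic.
Reduced Gröbner basis: {x + y**3 - y + 1, y**4 + y**3 - y**2 + y + 1}.

Buchberger on the second generating set:
h_1 = -x*y - x + y, LT = x*y.
h_2 = x*y - x + y**3 + y + 1, LT = x*y.

S(h_1,h_2): lcm = x*y. S = -x - y**3 + y - 1.
  reduce S modulo (h_1, h_2):
  remainder -x - y**3 + y - 1 ≠ 0; add k_3 = -x - y**3 + y - 1 to the basis.

S(h_1,k_3): lcm = x*y. S = x - y**4 + y**2 + y.
  reduce S modulo (h_1, h_2, k_3):
  remainder -y**4 - y**3 + y**2 - y - 1 ≠ 0; add k_4 = -y**4 - y**3 + y**2 - y - 1 to the basis.

The other S-polynomials (S(h_2,k_3), S(h_1,k_4), S(h_2,k_4), S(k_3,k_4)) all reduce to 0 modulo the current basis, so we have a Gröbner basis.
Inter-reduce: drop elements whose leading term is divisible by another's, tail-reduce, and make monic.
Reduced Gröbner basis: {x + y**3 - y + 1, y**4 + y**3 - y**2 + y + 1}.

These coincide, so the ideals are equal.
The choice of monomial ordering does not affect the verdict — as long as both bases are computed under the same ordering, their equality decides ideal equality.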